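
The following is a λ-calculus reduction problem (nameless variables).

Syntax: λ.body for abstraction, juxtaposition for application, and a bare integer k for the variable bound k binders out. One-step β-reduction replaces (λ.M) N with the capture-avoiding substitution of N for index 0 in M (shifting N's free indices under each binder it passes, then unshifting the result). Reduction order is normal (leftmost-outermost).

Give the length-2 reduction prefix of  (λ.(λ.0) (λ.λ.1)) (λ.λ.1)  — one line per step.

Answer: after 2 steps: λ.λ.1

Reduction:
  start: (λ.(λ.0) (λ.λ.1)) (λ.λ.1)
  step 1: (λ.0) (λ.λ.1)
  step 2: λ.λ.1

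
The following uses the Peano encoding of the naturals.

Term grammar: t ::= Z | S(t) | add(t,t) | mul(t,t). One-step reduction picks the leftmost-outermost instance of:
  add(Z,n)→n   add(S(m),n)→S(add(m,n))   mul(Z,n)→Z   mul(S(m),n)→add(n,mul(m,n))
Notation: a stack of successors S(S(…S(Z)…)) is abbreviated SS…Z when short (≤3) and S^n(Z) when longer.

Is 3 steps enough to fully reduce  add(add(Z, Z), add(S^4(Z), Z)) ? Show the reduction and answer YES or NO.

Answer: NO — after 3 steps the term is S(add(SSSZ, Z)), not yet normal

Reduction:
  start: add(add(Z, Z), add(S^4(Z), Z))
  →1  add(Z, add(S^4(Z), Z))
  →2  add(S^4(Z), Z)
  →3  S(add(SSSZ, Z))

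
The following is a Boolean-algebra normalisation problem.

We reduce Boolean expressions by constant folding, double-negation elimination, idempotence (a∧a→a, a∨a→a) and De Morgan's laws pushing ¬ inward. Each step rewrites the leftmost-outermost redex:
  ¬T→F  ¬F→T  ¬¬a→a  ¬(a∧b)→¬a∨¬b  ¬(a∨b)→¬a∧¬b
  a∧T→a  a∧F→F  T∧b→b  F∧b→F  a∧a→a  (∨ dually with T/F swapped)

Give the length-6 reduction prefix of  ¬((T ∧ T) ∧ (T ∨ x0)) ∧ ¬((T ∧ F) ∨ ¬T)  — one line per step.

  start: ¬((T ∧ T) ∧ (T ∨ x0)) ∧ ¬((T ∧ F) ∨ ¬T)
  →1  (¬(T ∧ T) ∨ ¬(T ∨ x0)) ∧ ¬((T ∧ F) ∨ ¬T)
  →2  ((¬T ∨ ¬T) ∨ ¬(T ∨ x0)) ∧ ¬((T ∧ F) ∨ ¬T)
  →3  (¬T ∨ ¬(T ∨ x0)) ∧ ¬((T ∧ F) ∨ ¬T)
  →4  (F ∨ ¬(T ∨ x0)) ∧ ¬((T ∧ F) ∨ ¬T)
  →5  ¬(T ∨ x0) ∧ ¬((T ∧ F) ∨ ¬T)
  →6  (¬T ∧ ¬x0) ∧ ¬((T ∧ F) ∨ ¬T)

Answer: after 6 steps: (¬T ∧ ¬x0) ∧ ¬((T ∧ F) ∨ ¬T)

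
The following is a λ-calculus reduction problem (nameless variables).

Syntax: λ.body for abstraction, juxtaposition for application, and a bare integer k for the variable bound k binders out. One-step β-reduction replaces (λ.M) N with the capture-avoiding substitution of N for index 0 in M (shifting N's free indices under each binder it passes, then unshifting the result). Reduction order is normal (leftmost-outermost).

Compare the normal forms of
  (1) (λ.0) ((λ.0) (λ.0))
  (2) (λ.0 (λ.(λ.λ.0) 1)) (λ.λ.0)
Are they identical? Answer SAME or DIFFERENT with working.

Answer: SAME — A ⇓ λ.0, B ⇓ λ.0

Derivation:
Term A:
  start: (λ.0) ((λ.0) (λ.0))
  step 1: (λ.0) (λ.0)
  step 2: λ.0

Term B:
  start: (λ.0 (λ.(λ.λ.0) 1)) (λ.λ.0)
  step 1: (λ.λ.0) (λ.(λ.λ.0) (λ.λ.0))
  step 2: λ.0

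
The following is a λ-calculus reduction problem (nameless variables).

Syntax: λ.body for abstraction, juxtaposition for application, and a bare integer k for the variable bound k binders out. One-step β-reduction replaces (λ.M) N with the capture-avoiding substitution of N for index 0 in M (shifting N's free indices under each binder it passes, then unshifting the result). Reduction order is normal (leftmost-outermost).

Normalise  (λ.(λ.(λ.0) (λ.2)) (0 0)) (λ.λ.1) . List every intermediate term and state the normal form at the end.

  start: (λ.(λ.(λ.0) (λ.2)) (0 0)) (λ.λ.1)
  step 1: (λ.(λ.0) (λ.λ.λ.1)) ((λ.λ.1) (λ.λ.1))
  step 2: (λ.0) (λ.λ.λ.1)
  step 3: λ.λ.λ.1

Answer: normal form = λ.λ.λ.1  (in 3 steps)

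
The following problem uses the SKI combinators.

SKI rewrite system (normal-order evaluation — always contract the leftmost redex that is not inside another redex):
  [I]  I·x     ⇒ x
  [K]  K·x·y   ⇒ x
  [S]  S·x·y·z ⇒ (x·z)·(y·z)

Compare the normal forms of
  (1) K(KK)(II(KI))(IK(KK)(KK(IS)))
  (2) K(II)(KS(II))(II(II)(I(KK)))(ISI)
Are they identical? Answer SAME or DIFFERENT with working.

Answer: SAME — A ⇓ K, B ⇓ K

Reduction:
Term A:
  start: K(KK)(II(KI))(IK(KK)(KK(IS)))
  step 1: KK(IK(KK)(KK(IS)))
  step 2: K

Term B:
  start: K(II)(KS(II))(II(II)(I(KK)))(ISI)
  step 1: II(II(II)(I(KK)))(ISI)
  step 2: I(II(II)(I(KK)))(ISI)
  step 3: II(II)(I(KK))(ISI)
  step 4: I(II)(I(KK))(ISI)
  step 5: II(I(KK))(ISI)
  step 6: I(I(KK))(ISI)
  step 7: I(KK)(ISI)
  step 8: KK(ISI)
  step 9: K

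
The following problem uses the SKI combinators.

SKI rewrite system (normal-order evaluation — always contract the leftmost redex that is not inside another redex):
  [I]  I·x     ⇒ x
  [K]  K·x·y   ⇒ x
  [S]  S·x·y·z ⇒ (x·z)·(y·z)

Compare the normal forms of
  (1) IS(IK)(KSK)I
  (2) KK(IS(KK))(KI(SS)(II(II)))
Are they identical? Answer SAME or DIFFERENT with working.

Answer: DIFFERENT — A ⇓ I, B ⇓ KI

Reduction:
Term A:
  start: IS(IK)(KSK)I
  [1] S(IK)(KSK)I
  [2] IKI(KSKI)
  [3] KI(KSKI)
  [4] I

Term B:
  start: KK(IS(KK))(KI(SS)(II(II)))
  [1] K(KI(SS)(II(II)))
  [2] K(I(II(II)))
  [3] K(II(II))
  [4] K(I(II))
  [5] K(II)
  [6] KI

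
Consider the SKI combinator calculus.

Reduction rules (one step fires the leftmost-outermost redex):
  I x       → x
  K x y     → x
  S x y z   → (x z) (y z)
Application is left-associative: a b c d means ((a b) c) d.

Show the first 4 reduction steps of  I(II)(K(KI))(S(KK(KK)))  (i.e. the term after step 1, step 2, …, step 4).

Answer: after 4 steps: KI

Working:
  start: I(II)(K(KI))(S(KK(KK)))
  [1] II(K(KI))(S(KK(KK)))
  [2] I(K(KI))(S(KK(KK)))
  [3] K(KI)(S(KK(KK)))
  [4] KI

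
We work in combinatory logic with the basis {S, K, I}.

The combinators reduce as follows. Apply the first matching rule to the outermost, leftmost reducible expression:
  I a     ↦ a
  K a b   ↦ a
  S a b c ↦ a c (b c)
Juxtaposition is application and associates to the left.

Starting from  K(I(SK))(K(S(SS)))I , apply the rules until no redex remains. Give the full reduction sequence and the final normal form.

  start: K(I(SK))(K(S(SS)))I
  [1] I(SK)I
  [2] SKI

Answer: normal form = SKI  (in 2 steps)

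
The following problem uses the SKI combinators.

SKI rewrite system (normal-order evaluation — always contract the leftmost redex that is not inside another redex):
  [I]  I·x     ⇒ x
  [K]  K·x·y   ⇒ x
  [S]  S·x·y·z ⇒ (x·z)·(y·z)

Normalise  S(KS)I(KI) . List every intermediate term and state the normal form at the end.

  start: S(KS)I(KI)
  [1] KS(KI)(I(KI))
  [2] S(I(KI))
  [3] S(KI)

Answer: normal form = S(KI)  (in 3 steps)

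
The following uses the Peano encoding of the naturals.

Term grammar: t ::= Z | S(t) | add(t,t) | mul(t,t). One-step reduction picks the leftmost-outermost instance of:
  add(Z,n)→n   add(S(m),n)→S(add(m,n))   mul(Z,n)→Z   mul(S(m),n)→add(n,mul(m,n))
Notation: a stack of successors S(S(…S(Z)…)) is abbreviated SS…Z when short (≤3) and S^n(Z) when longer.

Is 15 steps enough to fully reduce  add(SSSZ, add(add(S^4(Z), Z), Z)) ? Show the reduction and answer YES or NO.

  start: add(SSSZ, add(add(S^4(Z), Z), Z))
  →1  S(add(SSZ, add(add(S^4(Z), Z), Z)))
  →2  S(S(add(SZ, add(add(S^4(Z), Z), Z))))
  →3  S(S(S(add(Z, add(add(S^4(Z), Z), Z)))))
  →4  S(S(S(add(add(S^4(Z), Z), Z))))
  →5  S(S(S(add(S(add(SSSZ, Z)), Z))))
  →6  S(S(S(S(add(add(SSSZ, Z), Z)))))
  →7  S(S(S(S(add(S(add(SSZ, Z)), Z)))))
  →8  S(S(S(S(S(add(add(SSZ, Z), Z))))))
  →9  S(S(S(S(S(add(S(add(SZ, Z)), Z))))))
  →10  S(S(S(S(S(S(add(add(SZ, Z), Z)))))))
  →11  S(S(S(S(S(S(add(S(add(Z, Z)), Z)))))))
  →12  S(S(S(S(S(S(S(add(add(Z, Z), Z))))))))
  →13  S(S(S(S(S(S(S(add(Z, Z))))))))
  →14  S^7(Z)

Answer: YES — reaches normal form S^7(Z) in 14 ≤ 15 steps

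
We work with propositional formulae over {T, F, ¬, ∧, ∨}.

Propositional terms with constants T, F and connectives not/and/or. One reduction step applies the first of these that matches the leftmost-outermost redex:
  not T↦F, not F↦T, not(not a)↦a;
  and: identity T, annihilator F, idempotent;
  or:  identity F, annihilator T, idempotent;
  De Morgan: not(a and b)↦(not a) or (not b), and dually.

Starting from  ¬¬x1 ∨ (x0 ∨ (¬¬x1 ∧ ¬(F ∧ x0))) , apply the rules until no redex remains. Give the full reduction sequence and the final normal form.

  start: ¬¬x1 ∨ (x0 ∨ (¬¬x1 ∧ ¬(F ∧ x0)))
  →1  x1 ∨ (x0 ∨ (¬¬x1 ∧ ¬(F ∧ x0)))
  →2  x1 ∨ (x0 ∨ (x1 ∧ ¬(F ∧ x0)))
  →3  x1 ∨ (x0 ∨ (x1 ∧ (¬F ∨ ¬x0)))
  →4  x1 ∨ (x0 ∨ (x1 ∧ (T ∨ ¬x0)))
  →5  x1 ∨ (x0 ∨ (x1 ∧ T))
  →6  x1 ∨ (x0 ∨ x1)

Answer: normal form = x1 ∨ (x0 ∨ x1)  (in 6 steps)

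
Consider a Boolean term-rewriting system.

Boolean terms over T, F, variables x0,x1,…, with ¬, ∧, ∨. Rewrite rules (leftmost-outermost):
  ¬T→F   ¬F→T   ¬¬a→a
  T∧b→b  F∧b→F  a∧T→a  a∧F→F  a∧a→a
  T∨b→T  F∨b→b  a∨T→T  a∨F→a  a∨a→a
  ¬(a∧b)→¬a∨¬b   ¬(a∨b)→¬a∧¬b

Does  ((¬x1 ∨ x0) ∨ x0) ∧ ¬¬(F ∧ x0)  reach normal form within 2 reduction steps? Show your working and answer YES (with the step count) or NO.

Answer: NO — after 2 steps the term is ((¬x1 ∨ x0) ∨ x0) ∧ F, not yet normal

Derivation:
  start: ((¬x1 ∨ x0) ∨ x0) ∧ ¬¬(F ∧ x0)
  [1] ((¬x1 ∨ x0) ∨ x0) ∧ (F ∧ x0)
  [2] ((¬x1 ∨ x0) ∨ x0) ∧ F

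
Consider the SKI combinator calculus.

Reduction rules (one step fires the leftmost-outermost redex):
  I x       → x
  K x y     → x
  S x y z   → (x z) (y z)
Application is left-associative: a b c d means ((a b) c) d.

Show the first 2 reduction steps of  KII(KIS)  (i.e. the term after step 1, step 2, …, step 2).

  start: KII(KIS)
  →1  I(KIS)
  →2  KIS

Answer: after 2 steps: KIS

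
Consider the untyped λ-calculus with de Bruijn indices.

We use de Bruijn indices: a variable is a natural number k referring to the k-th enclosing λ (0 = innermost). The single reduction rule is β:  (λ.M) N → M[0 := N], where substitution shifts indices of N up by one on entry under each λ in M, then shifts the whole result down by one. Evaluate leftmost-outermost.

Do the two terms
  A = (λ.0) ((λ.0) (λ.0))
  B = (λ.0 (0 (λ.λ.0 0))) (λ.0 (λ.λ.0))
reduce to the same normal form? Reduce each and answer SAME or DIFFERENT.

Term A:
  start: (λ.0) ((λ.0) (λ.0))
  step 1: (λ.0) (λ.0)
  step 2: λ.0

Term B:
  start: (λ.0 (0 (λ.λ.0 0))) (λ.0 (λ.λ.0))
  step 1: (λ.0 (λ.λ.0)) ((λ.0 (λ.λ.0)) (λ.λ.0 0))
  step 2: (λ.0 (λ.λ.0)) (λ.λ.0 0) (λ.λ.0)
  step 3: (λ.λ.0 0) (λ.λ.0) (λ.λ.0)
  step 4: (λ.0 0) (λ.λ.0)
  step 5: (λ.λ.0) (λ.λ.0)
  step 6: λ.0

Answer: SAME — A ⇓ λ.0, B ⇓ λ.0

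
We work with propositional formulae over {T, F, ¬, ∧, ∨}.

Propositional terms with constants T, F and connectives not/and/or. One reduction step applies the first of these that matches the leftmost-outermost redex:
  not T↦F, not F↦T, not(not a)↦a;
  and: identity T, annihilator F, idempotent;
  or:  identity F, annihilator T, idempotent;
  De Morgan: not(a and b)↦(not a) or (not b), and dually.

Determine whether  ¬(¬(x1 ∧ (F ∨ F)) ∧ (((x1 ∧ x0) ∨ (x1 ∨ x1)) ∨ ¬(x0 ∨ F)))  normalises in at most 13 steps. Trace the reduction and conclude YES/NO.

  start: ¬(¬(x1 ∧ (F ∨ F)) ∧ (((x1 ∧ x0) ∨ (x1 ∨ x1)) ∨ ¬(x0 ∨ F)))
  [1] ¬¬(x1 ∧ (F ∨ F)) ∨ ¬(((x1 ∧ x0) ∨ (x1 ∨ x1)) ∨ ¬(x0 ∨ F))
  [2] (x1 ∧ (F ∨ F)) ∨ ¬(((x1 ∧ x0) ∨ (x1 ∨ x1)) ∨ ¬(x0 ∨ F))
  [3] (x1 ∧ F) ∨ ¬(((x1 ∧ x0) ∨ (x1 ∨ x1)) ∨ ¬(x0 ∨ F))
  [4] F ∨ ¬(((x1 ∧ x0) ∨ (x1 ∨ x1)) ∨ ¬(x0 ∨ F))
  [5] ¬(((x1 ∧ x0) ∨ (x1 ∨ x1)) ∨ ¬(x0 ∨ F))
  [6] ¬((x1 ∧ x0) ∨ (x1 ∨ x1)) ∧ ¬¬(x0 ∨ F)
  [7] (¬(x1 ∧ x0) ∧ ¬(x1 ∨ x1)) ∧ ¬¬(x0 ∨ F)
  [8] ((¬x1 ∨ ¬x0) ∧ ¬(x1 ∨ x1)) ∧ ¬¬(x0 ∨ F)
  [9] ((¬x1 ∨ ¬x0) ∧ (¬x1 ∧ ¬x1)) ∧ ¬¬(x0 ∨ F)
  [10] ((¬x1 ∨ ¬x0) ∧ ¬x1) ∧ ¬¬(x0 ∨ F)
  [11] ((¬x1 ∨ ¬x0) ∧ ¬x1) ∧ (x0 ∨ F)
  [12] ((¬x1 ∨ ¬x0) ∧ ¬x1) ∧ x0

Answer: YES — reaches normal form ((¬x1 ∨ ¬x0) ∧ ¬x1) ∧ x0 in 12 ≤ 13 steps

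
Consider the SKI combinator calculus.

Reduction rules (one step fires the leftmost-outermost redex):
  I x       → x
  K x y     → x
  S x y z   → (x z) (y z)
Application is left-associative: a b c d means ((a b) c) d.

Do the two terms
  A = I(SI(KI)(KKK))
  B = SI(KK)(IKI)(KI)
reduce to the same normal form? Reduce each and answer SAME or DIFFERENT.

Answer: SAME — A ⇓ KI, B ⇓ KI

Derivation:
Term A:
  start: I(SI(KI)(KKK))
  [1] SI(KI)(KKK)
  [2] I(KKK)(KI(KKK))
  [3] KKK(KI(KKK))
  [4] K(KI(KKK))
  [5] KI

Term B:
  start: SI(KK)(IKI)(KI)
  [1] I(IKI)(KK(IKI))(KI)
  [2] IKI(KK(IKI))(KI)
  [3] KI(KK(IKI))(KI)
  [4] I(KI)
  [5] KI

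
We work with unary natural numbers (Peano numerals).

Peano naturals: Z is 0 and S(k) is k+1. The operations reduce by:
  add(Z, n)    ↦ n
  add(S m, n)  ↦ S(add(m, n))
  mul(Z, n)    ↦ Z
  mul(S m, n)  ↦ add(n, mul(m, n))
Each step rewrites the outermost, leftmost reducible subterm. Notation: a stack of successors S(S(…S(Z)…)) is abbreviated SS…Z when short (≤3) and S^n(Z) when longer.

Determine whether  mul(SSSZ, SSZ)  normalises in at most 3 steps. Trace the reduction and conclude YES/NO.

Answer: NO — after 3 steps the term is S(S(add(Z, mul(SSZ, SSZ)))), not yet normal

Reduction:
  start: mul(SSSZ, SSZ)
  step 1: add(SSZ, mul(SSZ, SSZ))
  step 2: S(add(SZ, mul(SSZ, SSZ)))
  step 3: S(S(add(Z, mul(SSZ, SSZ))))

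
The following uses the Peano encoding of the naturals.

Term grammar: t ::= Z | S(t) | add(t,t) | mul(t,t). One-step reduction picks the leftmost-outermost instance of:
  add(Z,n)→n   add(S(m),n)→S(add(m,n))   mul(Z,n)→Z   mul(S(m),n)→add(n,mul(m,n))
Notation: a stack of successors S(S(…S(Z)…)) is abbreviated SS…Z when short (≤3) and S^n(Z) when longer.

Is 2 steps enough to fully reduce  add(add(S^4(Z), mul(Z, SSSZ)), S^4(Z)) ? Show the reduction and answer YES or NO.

Answer: NO — after 2 steps the term is S(add(add(SSSZ, mul(Z, SSSZ)), S^4(Z))), not yet normal

Derivation:
  start: add(add(S^4(Z), mul(Z, SSSZ)), S^4(Z))
  step 1: add(S(add(SSSZ, mul(Z, SSSZ))), S^4(Z))
  step 2: S(add(add(SSSZ, mul(Z, SSSZ)), S^4(Z)))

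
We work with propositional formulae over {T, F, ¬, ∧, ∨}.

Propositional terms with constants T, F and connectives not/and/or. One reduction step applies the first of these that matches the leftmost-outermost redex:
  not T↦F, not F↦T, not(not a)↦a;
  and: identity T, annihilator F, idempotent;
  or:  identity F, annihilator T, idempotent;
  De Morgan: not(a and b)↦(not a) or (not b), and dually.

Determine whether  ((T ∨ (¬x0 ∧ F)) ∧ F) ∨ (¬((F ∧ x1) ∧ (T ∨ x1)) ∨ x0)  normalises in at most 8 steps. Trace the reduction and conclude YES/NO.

Answer: YES — reaches normal form T in 8 ≤ 8 steps

Reduction:
  start: ((T ∨ (¬x0 ∧ F)) ∧ F) ∨ (¬((F ∧ x1) ∧ (T ∨ x1)) ∨ x0)
  →1  F ∨ (¬((F ∧ x1) ∧ (T ∨ x1)) ∨ x0)
  →2  ¬((F ∧ x1) ∧ (T ∨ x1)) ∨ x0
  →3  (¬(F ∧ x1) ∨ ¬(T ∨ x1)) ∨ x0
  →4  ((¬F ∨ ¬x1) ∨ ¬(T ∨ x1)) ∨ x0
  →5  ((T ∨ ¬x1) ∨ ¬(T ∨ x1)) ∨ x0
  →6  (T ∨ ¬(T ∨ x1)) ∨ x0
  →7  T ∨ x0
  →8  T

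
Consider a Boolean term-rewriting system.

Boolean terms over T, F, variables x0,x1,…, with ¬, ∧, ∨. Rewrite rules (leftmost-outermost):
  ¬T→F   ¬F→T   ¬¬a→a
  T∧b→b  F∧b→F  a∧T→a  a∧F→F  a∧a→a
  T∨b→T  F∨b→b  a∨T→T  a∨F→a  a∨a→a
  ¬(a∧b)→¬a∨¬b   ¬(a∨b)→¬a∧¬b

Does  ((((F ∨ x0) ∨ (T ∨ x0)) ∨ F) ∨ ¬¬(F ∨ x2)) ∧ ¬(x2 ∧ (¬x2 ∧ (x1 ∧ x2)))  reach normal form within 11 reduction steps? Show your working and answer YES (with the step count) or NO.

  start: ((((F ∨ x0) ∨ (T ∨ x0)) ∨ F) ∨ ¬¬(F ∨ x2)) ∧ ¬(x2 ∧ (¬x2 ∧ (x1 ∧ x2)))
  step 1: (((F ∨ x0) ∨ (T ∨ x0)) ∨ ¬¬(F ∨ x2)) ∧ ¬(x2 ∧ (¬x2 ∧ (x1 ∧ x2)))
  step 2: ((x0 ∨ (T ∨ x0)) ∨ ¬¬(F ∨ x2)) ∧ ¬(x2 ∧ (¬x2 ∧ (x1 ∧ x2)))
  step 3: ((x0 ∨ T) ∨ ¬¬(F ∨ x2)) ∧ ¬(x2 ∧ (¬x2 ∧ (x1 ∧ x2)))
  step 4: (T ∨ ¬¬(F ∨ x2)) ∧ ¬(x2 ∧ (¬x2 ∧ (x1 ∧ x2)))
  step 5: T ∧ ¬(x2 ∧ (¬x2 ∧ (x1 ∧ x2)))
  step 6: ¬(x2 ∧ (¬x2 ∧ (x1 ∧ x2)))
  step 7: ¬x2 ∨ ¬(¬x2 ∧ (x1 ∧ x2))
  step 8: ¬x2 ∨ (¬¬x2 ∨ ¬(x1 ∧ x2))
  step 9: ¬x2 ∨ (x2 ∨ ¬(x1 ∧ x2))
  step 10: ¬x2 ∨ (x2 ∨ (¬x1 ∨ ¬x2))

Answer: YES — reaches normal form ¬x2 ∨ (x2 ∨ (¬x1 ∨ ¬x2)) in 10 ≤ 11 steps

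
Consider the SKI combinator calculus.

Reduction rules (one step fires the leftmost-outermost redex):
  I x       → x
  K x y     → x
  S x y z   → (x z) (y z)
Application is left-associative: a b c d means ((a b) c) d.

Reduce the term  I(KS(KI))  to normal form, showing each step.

  start: I(KS(KI))
  [1] KS(KI)
  [2] S

Answer: normal form = S  (in 2 steps)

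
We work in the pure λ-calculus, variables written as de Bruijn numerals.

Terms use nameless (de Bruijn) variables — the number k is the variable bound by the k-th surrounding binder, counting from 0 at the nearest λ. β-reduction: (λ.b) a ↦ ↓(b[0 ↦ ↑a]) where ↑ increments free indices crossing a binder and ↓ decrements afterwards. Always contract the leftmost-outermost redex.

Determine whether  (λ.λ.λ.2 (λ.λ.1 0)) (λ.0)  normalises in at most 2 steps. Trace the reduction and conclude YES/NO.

Answer: YES — reaches normal form λ.λ.λ.λ.1 0 in 2 ≤ 2 steps

Working:
  start: (λ.λ.λ.2 (λ.λ.1 0)) (λ.0)
  step 1: λ.λ.(λ.0) (λ.λ.1 0)
  step 2: λ.λ.λ.λ.1 0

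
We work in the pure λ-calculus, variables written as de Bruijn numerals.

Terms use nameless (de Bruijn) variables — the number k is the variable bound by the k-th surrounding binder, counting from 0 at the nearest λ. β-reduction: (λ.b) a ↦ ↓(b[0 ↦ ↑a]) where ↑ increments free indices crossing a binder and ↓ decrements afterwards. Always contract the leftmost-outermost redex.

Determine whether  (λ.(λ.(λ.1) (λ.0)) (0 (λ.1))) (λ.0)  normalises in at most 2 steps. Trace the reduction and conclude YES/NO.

  start: (λ.(λ.(λ.1) (λ.0)) (0 (λ.1))) (λ.0)
  →1  (λ.(λ.1) (λ.0)) ((λ.0) (λ.λ.0))
  →2  (λ.(λ.0) (λ.λ.0)) (λ.0)

Answer: NO — after 2 steps the term is (λ.(λ.0) (λ.λ.0)) (λ.0), not yet normal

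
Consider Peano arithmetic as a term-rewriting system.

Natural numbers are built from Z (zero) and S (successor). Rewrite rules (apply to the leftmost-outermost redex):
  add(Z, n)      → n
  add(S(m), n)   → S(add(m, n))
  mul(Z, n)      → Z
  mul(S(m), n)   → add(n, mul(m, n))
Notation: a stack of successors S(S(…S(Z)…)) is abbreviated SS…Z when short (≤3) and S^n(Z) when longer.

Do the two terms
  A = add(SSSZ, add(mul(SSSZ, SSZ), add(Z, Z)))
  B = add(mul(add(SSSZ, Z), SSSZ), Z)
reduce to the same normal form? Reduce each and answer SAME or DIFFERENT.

Answer: SAME — A ⇓ S^9(Z), B ⇓ S^9(Z)

Working:
Term A:
  start: add(SSSZ, add(mul(SSSZ, SSZ), add(Z, Z)))
  step 1: S(add(SSZ, add(mul(SSSZ, SSZ), add(Z, Z))))
  step 2: S(S(add(SZ, add(mul(SSSZ, SSZ), add(Z, Z)))))
  step 3: S(S(S(add(Z, add(mul(SSSZ, SSZ), add(Z, Z))))))
  step 4: S(S(S(add(mul(SSSZ, SSZ), add(Z, Z)))))
  step 5: S(S(S(add(add(SSZ, mul(SSZ, SSZ)), add(Z, Z)))))
  step 6: S(S(S(add(S(add(SZ, mul(SSZ, SSZ))), add(Z, Z)))))
  step 7: S(S(S(S(add(add(SZ, mul(SSZ, SSZ)), add(Z, Z))))))
  step 8: S(S(S(S(add(S(add(Z, mul(SSZ, SSZ))), add(Z, Z))))))
  step 9: S(S(S(S(S(add(add(Z, mul(SSZ, SSZ)), add(Z, Z)))))))
  step 10: S(S(S(S(S(add(mul(SSZ, SSZ), add(Z, Z)))))))
  step 11: S(S(S(S(S(add(add(SSZ, mul(SZ, SSZ)), add(Z, Z)))))))
  step 12: S(S(S(S(S(add(S(add(SZ, mul(SZ, SSZ))), add(Z, Z)))))))
  step 13: S(S(S(S(S(S(add(add(SZ, mul(SZ, SSZ)), add(Z, Z))))))))
  step 14: S(S(S(S(S(S(add(S(add(Z, mul(SZ, SSZ))), add(Z, Z))))))))
  step 15: S(S(S(S(S(S(S(add(add(Z, mul(SZ, SSZ)), add(Z, Z)))))))))
  step 16: S(S(S(S(S(S(S(add(mul(SZ, SSZ), add(Z, Z)))))))))
  step 17: S(S(S(S(S(S(S(add(add(SSZ, mul(Z, SSZ)), add(Z, Z)))))))))
  step 18: S(S(S(S(S(S(S(add(S(add(SZ, mul(Z, SSZ))), add(Z, Z)))))))))
  step 19: S(S(S(S(S(S(S(S(add(add(SZ, mul(Z, SSZ)), add(Z, Z))))))))))
  step 20: S(S(S(S(S(S(S(S(add(S(add(Z, mul(Z, SSZ))), add(Z, Z))))))))))
  step 21: S(S(S(S(S(S(S(S(S(add(add(Z, mul(Z, SSZ)), add(Z, Z)))))))))))
  step 22: S(S(S(S(S(S(S(S(S(add(mul(Z, SSZ), add(Z, Z)))))))))))
  step 23: S(S(S(S(S(S(S(S(S(add(Z, add(Z, Z)))))))))))
  step 24: S(S(S(S(S(S(S(S(S(add(Z, Z))))))))))
  step 25: S^9(Z)

Term B:
  start: add(mul(add(SSSZ, Z), SSSZ), Z)
  step 1: add(mul(S(add(SSZ, Z)), SSSZ), Z)
  step 2: add(add(SSSZ, mul(add(SSZ, Z), SSSZ)), Z)
  step 3: add(S(add(SSZ, mul(add(SSZ, Z), SSSZ))), Z)
  step 4: S(add(add(SSZ, mul(add(SSZ, Z), SSSZ)), Z))
  step 5: S(add(S(add(SZ, mul(add(SSZ, Z), SSSZ))), Z))
  step 6: S(S(add(add(SZ, mul(add(SSZ, Z), SSSZ)), Z)))
  step 7: S(S(add(S(add(Z, mul(add(SSZ, Z), SSSZ))), Z)))
  step 8: S(S(S(add(add(Z, mul(add(SSZ, Z), SSSZ)), Z))))
  step 9: S(S(S(add(mul(add(SSZ, Z), SSSZ), Z))))
  step 10: S(S(S(add(mul(S(add(SZ, Z)), SSSZ), Z))))
  step 11: S(S(S(add(add(SSSZ, mul(add(SZ, Z), SSSZ)), Z))))
  step 12: S(S(S(add(S(add(SSZ, mul(add(SZ, Z), SSSZ))), Z))))
  step 13: S(S(S(S(add(add(SSZ, mul(add(SZ, Z), SSSZ)), Z)))))
  step 14: S(S(S(S(add(S(add(SZ, mul(add(SZ, Z), SSSZ))), Z)))))
  step 15: S(S(S(S(S(add(add(SZ, mul(add(SZ, Z), SSSZ)), Z))))))
  step 16: S(S(S(S(S(add(S(add(Z, mul(add(SZ, Z), SSSZ))), Z))))))
  step 17: S(S(S(S(S(S(add(add(Z, mul(add(SZ, Z), SSSZ)), Z)))))))
  step 18: S(S(S(S(S(S(add(mul(add(SZ, Z), SSSZ), Z)))))))
  step 19: S(S(S(S(S(S(add(mul(S(add(Z, Z)), SSSZ), Z)))))))
  step 20: S(S(S(S(S(S(add(add(SSSZ, mul(add(Z, Z), SSSZ)), Z)))))))
  step 21: S(S(S(S(S(S(add(S(add(SSZ, mul(add(Z, Z), SSSZ))), Z)))))))
  step 22: S(S(S(S(S(S(S(add(add(SSZ, mul(add(Z, Z), SSSZ)), Z))))))))
  step 23: S(S(S(S(S(S(S(add(S(add(SZ, mul(add(Z, Z), SSSZ))), Z))))))))
  step 24: S(S(S(S(S(S(S(S(add(add(SZ, mul(add(Z, Z), SSSZ)), Z)))))))))
  step 25: S(S(S(S(S(S(S(S(add(S(add(Z, mul(add(Z, Z), SSSZ))), Z)))))))))
  step 26: S(S(S(S(S(S(S(S(S(add(add(Z, mul(add(Z, Z), SSSZ)), Z))))))))))
  step 27: S(S(S(S(S(S(S(S(S(add(mul(add(Z, Z), SSSZ), Z))))))))))
  step 28: S(S(S(S(S(S(S(S(S(add(mul(Z, SSSZ), Z))))))))))
  step 29: S(S(S(S(S(S(S(S(S(add(Z, Z))))))))))
  step 30: S^9(Z)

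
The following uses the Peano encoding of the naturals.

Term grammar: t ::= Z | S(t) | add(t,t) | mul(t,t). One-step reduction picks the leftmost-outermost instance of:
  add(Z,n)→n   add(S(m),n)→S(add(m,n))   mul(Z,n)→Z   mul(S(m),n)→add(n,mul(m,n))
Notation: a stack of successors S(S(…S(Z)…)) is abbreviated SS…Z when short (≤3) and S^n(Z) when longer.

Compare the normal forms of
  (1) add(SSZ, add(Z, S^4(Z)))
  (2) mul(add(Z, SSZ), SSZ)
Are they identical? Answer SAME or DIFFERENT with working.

Term A:
  start: add(SSZ, add(Z, S^4(Z)))
  [1] S(add(SZ, add(Z, S^4(Z))))
  [2] S(S(add(Z, add(Z, S^4(Z)))))
  [3] S(S(add(Z, S^4(Z))))
  [4] S^6(Z)

Term B:
  start: mul(add(Z, SSZ), SSZ)
  [1] mul(SSZ, SSZ)
  [2] add(SSZ, mul(SZ, SSZ))
  [3] S(add(SZ, mul(SZ, SSZ)))
  [4] S(S(add(Z, mul(SZ, SSZ))))
  [5] S(S(mul(SZ, SSZ)))
  [6] S(S(add(SSZ, mul(Z, SSZ))))
  [7] S(S(S(add(SZ, mul(Z, SSZ)))))
  [8] S(S(S(S(add(Z, mul(Z, SSZ))))))
  [9] S(S(S(S(mul(Z, SSZ)))))
  [10] S^4(Z)

Answer: DIFFERENT — A ⇓ S^6(Z), B ⇓ S^4(Z)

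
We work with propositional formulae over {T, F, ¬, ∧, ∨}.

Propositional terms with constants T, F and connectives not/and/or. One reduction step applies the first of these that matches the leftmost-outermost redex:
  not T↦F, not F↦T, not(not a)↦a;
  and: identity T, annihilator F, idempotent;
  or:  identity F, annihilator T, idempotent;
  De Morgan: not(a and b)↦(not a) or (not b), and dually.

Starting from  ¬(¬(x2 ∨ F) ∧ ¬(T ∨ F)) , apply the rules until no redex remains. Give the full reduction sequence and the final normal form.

Answer: normal form = T  (in 6 steps)

Reduction:
  start: ¬(¬(x2 ∨ F) ∧ ¬(T ∨ F))
  step 1: ¬¬(x2 ∨ F) ∨ ¬¬(T ∨ F)
  step 2: (x2 ∨ F) ∨ ¬¬(T ∨ F)
  step 3: x2 ∨ ¬¬(T ∨ F)
  step 4: x2 ∨ (T ∨ F)
  step 5: x2 ∨ T
  step 6: T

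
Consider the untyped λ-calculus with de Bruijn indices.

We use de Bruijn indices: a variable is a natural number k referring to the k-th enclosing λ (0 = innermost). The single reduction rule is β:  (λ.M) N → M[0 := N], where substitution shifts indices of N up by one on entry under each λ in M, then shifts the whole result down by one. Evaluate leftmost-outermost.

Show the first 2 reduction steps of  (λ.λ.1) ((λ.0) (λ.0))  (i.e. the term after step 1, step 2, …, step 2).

Answer: after 2 steps: λ.λ.0

Working:
  start: (λ.λ.1) ((λ.0) (λ.0))
  step 1: λ.(λ.0) (λ.0)
  step 2: λ.λ.0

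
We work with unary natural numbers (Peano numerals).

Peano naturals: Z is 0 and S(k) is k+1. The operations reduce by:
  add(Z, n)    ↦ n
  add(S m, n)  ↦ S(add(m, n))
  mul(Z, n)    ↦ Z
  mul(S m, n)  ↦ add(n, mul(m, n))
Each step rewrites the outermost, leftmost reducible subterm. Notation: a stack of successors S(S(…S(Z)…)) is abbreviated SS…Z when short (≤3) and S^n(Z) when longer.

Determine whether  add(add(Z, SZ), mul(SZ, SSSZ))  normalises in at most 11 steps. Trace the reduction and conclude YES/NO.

Answer: YES — reaches normal form S^4(Z) in 9 ≤ 11 steps

Derivation:
  start: add(add(Z, SZ), mul(SZ, SSSZ))
  →1  add(SZ, mul(SZ, SSSZ))
  →2  S(add(Z, mul(SZ, SSSZ)))
  →3  S(mul(SZ, SSSZ))
  →4  S(add(SSSZ, mul(Z, SSSZ)))
  →5  S(S(add(SSZ, mul(Z, SSSZ))))
  →6  S(S(S(add(SZ, mul(Z, SSSZ)))))
  →7  S(S(S(S(add(Z, mul(Z, SSSZ))))))
  →8  S(S(S(S(mul(Z, SSSZ)))))
  →9  S^4(Z)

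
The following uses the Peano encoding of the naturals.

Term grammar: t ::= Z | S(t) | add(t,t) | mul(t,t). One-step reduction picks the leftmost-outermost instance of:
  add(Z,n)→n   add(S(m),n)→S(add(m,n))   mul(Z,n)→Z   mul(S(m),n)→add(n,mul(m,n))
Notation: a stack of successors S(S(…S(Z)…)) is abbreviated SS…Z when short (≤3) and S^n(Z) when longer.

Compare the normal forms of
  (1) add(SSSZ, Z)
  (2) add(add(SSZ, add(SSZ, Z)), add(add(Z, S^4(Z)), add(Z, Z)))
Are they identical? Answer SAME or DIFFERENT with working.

Answer: DIFFERENT — A ⇓ SSSZ, B ⇓ S^8(Z)

Derivation:
Term A:
  start: add(SSSZ, Z)
  step 1: S(add(SSZ, Z))
  step 2: S(S(add(SZ, Z)))
  step 3: S(S(S(add(Z, Z))))
  step 4: SSSZ

Term B:
  start: add(add(SSZ, add(SSZ, Z)), add(add(Z, S^4(Z)), add(Z, Z)))
  step 1: add(S(add(SZ, add(SSZ, Z))), add(add(Z, S^4(Z)), add(Z, Z)))
  step 2: S(add(add(SZ, add(SSZ, Z)), add(add(Z, S^4(Z)), add(Z, Z))))
  step 3: S(add(S(add(Z, add(SSZ, Z))), add(add(Z, S^4(Z)), add(Z, Z))))
  step 4: S(S(add(add(Z, add(SSZ, Z)), add(add(Z, S^4(Z)), add(Z, Z)))))
  step 5: S(S(add(add(SSZ, Z), add(add(Z, S^4(Z)), add(Z, Z)))))
  step 6: S(S(add(S(add(SZ, Z)), add(add(Z, S^4(Z)), add(Z, Z)))))
  step 7: S(S(S(add(add(SZ, Z), add(add(Z, S^4(Z)), add(Z, Z))))))
  step 8: S(S(S(add(S(add(Z, Z)), add(add(Z, S^4(Z)), add(Z, Z))))))
  step 9: S(S(S(S(add(add(Z, Z), add(add(Z, S^4(Z)), add(Z, Z)))))))
  step 10: S(S(S(S(add(Z, add(add(Z, S^4(Z)), add(Z, Z)))))))
  step 11: S(S(S(S(add(add(Z, S^4(Z)), add(Z, Z))))))
  step 12: S(S(S(S(add(S^4(Z), add(Z, Z))))))
  step 13: S(S(S(S(S(add(SSSZ, add(Z, Z)))))))
  step 14: S(S(S(S(S(S(add(SSZ, add(Z, Z))))))))
  step 15: S(S(S(S(S(S(S(add(SZ, add(Z, Z)))))))))
  step 16: S(S(S(S(S(S(S(S(add(Z, add(Z, Z))))))))))
  step 17: S(S(S(S(S(S(S(S(add(Z, Z)))))))))
  step 18: S^8(Z)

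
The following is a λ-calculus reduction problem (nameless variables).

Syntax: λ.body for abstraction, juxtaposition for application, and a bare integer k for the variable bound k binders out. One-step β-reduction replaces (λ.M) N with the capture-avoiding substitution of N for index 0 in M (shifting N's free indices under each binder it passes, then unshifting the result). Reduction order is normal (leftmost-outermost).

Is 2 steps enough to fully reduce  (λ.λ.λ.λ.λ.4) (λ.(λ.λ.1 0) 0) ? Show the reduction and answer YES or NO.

Answer: YES — reaches normal form λ.λ.λ.λ.λ.λ.1 0 in 2 ≤ 2 steps

Reduction:
  start: (λ.λ.λ.λ.λ.4) (λ.(λ.λ.1 0) 0)
  →1  λ.λ.λ.λ.λ.(λ.λ.1 0) 0
  →2  λ.λ.λ.λ.λ.λ.1 0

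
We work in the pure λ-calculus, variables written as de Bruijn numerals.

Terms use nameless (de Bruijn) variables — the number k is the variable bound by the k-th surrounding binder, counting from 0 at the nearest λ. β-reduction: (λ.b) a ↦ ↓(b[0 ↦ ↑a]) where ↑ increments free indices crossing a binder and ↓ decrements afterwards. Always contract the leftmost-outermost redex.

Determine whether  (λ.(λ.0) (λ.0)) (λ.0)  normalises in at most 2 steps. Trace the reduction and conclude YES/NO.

Answer: YES — reaches normal form λ.0 in 2 ≤ 2 steps

Derivation:
  start: (λ.(λ.0) (λ.0)) (λ.0)
  step 1: (λ.0) (λ.0)
  step 2: λ.0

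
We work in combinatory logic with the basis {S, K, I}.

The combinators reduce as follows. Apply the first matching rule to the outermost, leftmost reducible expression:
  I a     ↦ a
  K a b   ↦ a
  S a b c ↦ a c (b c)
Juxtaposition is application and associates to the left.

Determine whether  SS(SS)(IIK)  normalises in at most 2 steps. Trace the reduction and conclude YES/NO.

  start: SS(SS)(IIK)
  step 1: S(IIK)(SS(IIK))
  step 2: S(IK)(SS(IIK))

Answer: NO — after 2 steps the term is S(IK)(SS(IIK)), not yet normal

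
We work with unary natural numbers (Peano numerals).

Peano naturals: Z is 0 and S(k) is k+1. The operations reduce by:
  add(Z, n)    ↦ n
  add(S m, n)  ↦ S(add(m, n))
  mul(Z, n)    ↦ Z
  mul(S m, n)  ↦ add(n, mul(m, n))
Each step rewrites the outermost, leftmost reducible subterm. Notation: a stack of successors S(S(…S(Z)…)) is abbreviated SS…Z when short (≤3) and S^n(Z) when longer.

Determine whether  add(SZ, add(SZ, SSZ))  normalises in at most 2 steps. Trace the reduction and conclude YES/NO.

Answer: NO — after 2 steps the term is S(add(SZ, SSZ)), not yet normal

Derivation:
  start: add(SZ, add(SZ, SSZ))
  →1  S(add(Z, add(SZ, SSZ)))
  →2  S(add(SZ, SSZ))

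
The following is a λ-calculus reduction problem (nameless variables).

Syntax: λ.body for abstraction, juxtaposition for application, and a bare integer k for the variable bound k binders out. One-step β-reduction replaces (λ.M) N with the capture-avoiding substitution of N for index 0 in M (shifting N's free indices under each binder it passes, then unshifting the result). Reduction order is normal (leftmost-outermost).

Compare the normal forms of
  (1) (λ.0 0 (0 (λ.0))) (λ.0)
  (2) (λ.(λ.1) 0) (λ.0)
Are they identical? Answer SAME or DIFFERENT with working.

Answer: SAME — A ⇓ λ.0, B ⇓ λ.0

Derivation:
Term A:
  start: (λ.0 0 (0 (λ.0))) (λ.0)
  →1  (λ.0) (λ.0) ((λ.0) (λ.0))
  →2  (λ.0) ((λ.0) (λ.0))
  →3  (λ.0) (λ.0)
  →4  λ.0

Term B:
  start: (λ.(λ.1) 0) (λ.0)
  →1  (λ.λ.0) (λ.0)
  →2  λ.0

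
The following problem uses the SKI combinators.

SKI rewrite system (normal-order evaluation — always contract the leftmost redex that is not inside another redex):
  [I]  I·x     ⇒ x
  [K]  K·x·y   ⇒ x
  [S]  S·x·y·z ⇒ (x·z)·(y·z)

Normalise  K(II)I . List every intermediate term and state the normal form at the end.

Answer: normal form = I  (in 2 steps)

Working:
  start: K(II)I
  [1] II
  [2] I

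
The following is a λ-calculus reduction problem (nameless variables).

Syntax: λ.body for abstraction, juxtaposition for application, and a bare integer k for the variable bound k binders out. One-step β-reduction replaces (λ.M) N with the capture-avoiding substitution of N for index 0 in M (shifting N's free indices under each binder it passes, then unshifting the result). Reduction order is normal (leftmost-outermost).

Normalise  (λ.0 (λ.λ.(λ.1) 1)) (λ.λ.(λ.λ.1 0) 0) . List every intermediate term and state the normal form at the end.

  start: (λ.0 (λ.λ.(λ.1) 1)) (λ.λ.(λ.λ.1 0) 0)
  step 1: (λ.λ.(λ.λ.1 0) 0) (λ.λ.(λ.1) 1)
  step 2: λ.(λ.λ.1 0) 0
  step 3: λ.λ.1 0

Answer: normal form = λ.λ.1 0  (in 3 steps)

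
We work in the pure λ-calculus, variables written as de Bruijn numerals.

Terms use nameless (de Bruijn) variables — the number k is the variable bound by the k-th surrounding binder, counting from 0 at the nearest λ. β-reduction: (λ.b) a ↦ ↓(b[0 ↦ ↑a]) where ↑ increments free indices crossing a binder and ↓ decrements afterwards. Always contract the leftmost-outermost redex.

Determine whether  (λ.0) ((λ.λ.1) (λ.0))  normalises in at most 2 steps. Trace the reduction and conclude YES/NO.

Answer: YES — reaches normal form λ.λ.0 in 2 ≤ 2 steps

Working:
  start: (λ.0) ((λ.λ.1) (λ.0))
  →1  (λ.λ.1) (λ.0)
  →2  λ.λ.0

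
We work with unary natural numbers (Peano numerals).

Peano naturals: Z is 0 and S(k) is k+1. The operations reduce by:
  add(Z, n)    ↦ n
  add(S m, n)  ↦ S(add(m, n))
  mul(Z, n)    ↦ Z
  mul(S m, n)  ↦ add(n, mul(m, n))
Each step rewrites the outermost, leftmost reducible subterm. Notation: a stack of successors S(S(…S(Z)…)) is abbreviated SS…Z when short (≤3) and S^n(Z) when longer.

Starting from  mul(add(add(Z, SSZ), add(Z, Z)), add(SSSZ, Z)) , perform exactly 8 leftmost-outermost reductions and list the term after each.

Answer: after 8 steps: S(S(add(S(add(Z, Z)), mul(add(SZ, add(Z, Z)), add(SSSZ, Z)))))

Reduction:
  start: mul(add(add(Z, SSZ), add(Z, Z)), add(SSSZ, Z))
  [1] mul(add(SSZ, add(Z, Z)), add(SSSZ, Z))
  [2] mul(S(add(SZ, add(Z, Z))), add(SSSZ, Z))
  [3] add(add(SSSZ, Z), mul(add(SZ, add(Z, Z)), add(SSSZ, Z)))
  [4] add(S(add(SSZ, Z)), mul(add(SZ, add(Z, Z)), add(SSSZ, Z)))
  [5] S(add(add(SSZ, Z), mul(add(SZ, add(Z, Z)), add(SSSZ, Z))))
  [6] S(add(S(add(SZ, Z)), mul(add(SZ, add(Z, Z)), add(SSSZ, Z))))
  [7] S(S(add(add(SZ, Z), mul(add(SZ, add(Z, Z)), add(SSSZ, Z)))))
  [8] S(S(add(S(add(Z, Z)), mul(add(SZ, add(Z, Z)), add(SSSZ, Z)))))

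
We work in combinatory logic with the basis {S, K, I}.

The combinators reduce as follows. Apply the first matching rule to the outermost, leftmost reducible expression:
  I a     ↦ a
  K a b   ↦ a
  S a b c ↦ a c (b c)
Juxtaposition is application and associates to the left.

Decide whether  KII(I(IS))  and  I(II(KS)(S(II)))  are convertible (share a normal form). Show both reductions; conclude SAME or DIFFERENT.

Term A:
  start: KII(I(IS))
  [1] I(I(IS))
  [2] I(IS)
  [3] IS
  [4] S

Term B:
  start: I(II(KS)(S(II)))
  [1] II(KS)(S(II))
  [2] I(KS)(S(II))
  [3] KS(S(II))
  [4] S

Answer: SAME — A ⇓ S, B ⇓ S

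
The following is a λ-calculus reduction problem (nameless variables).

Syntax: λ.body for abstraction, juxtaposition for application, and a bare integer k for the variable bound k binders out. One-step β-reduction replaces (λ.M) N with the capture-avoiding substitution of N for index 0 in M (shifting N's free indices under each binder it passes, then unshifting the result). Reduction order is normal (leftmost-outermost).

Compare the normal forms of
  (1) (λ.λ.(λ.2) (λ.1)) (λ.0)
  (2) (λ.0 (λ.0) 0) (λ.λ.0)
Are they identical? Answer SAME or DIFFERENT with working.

Answer: SAME — A ⇓ λ.λ.0, B ⇓ λ.λ.0

Working:
Term A:
  start: (λ.λ.(λ.2) (λ.1)) (λ.0)
  [1] λ.(λ.λ.0) (λ.1)
  [2] λ.λ.0

Term B:
  start: (λ.0 (λ.0) 0) (λ.λ.0)
  [1] (λ.λ.0) (λ.0) (λ.λ.0)
  [2] (λ.0) (λ.λ.0)
  [3] λ.λ.0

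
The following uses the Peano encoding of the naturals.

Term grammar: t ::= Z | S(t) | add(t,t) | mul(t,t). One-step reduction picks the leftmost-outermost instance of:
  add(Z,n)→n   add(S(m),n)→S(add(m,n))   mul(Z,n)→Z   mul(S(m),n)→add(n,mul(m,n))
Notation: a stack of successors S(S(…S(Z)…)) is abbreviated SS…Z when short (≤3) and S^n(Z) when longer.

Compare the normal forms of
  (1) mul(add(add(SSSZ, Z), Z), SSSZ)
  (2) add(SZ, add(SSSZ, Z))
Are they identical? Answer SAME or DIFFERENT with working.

Answer: DIFFERENT — A ⇓ S^9(Z), B ⇓ S^4(Z)

Derivation:
Term A:
  start: mul(add(add(SSSZ, Z), Z), SSSZ)
  [1] mul(add(S(add(SSZ, Z)), Z), SSSZ)
  [2] mul(S(add(add(SSZ, Z), Z)), SSSZ)
  [3] add(SSSZ, mul(add(add(SSZ, Z), Z), SSSZ))
  [4] S(add(SSZ, mul(add(add(SSZ, Z), Z), SSSZ)))
  [5] S(S(add(SZ, mul(add(add(SSZ, Z), Z), SSSZ))))
  [6] S(S(S(add(Z, mul(add(add(SSZ, Z), Z), SSSZ)))))
  [7] S(S(S(mul(add(add(SSZ, Z), Z), SSSZ))))
  [8] S(S(S(mul(add(S(add(SZ, Z)), Z), SSSZ))))
  [9] S(S(S(mul(S(add(add(SZ, Z), Z)), SSSZ))))
  [10] S(S(S(add(SSSZ, mul(add(add(SZ, Z), Z), SSSZ)))))
  [11] S(S(S(S(add(SSZ, mul(add(add(SZ, Z), Z), SSSZ))))))
  [12] S(S(S(S(S(add(SZ, mul(add(add(SZ, Z), Z), SSSZ)))))))
  [13] S(S(S(S(S(S(add(Z, mul(add(add(SZ, Z), Z), SSSZ))))))))
  [14] S(S(S(S(S(S(mul(add(add(SZ, Z), Z), SSSZ)))))))
  [15] S(S(S(S(S(S(mul(add(S(add(Z, Z)), Z), SSSZ)))))))
  [16] S(S(S(S(S(S(mul(S(add(add(Z, Z), Z)), SSSZ)))))))
  [17] S(S(S(S(S(S(add(SSSZ, mul(add(add(Z, Z), Z), SSSZ))))))))
  [18] S(S(S(S(S(S(S(add(SSZ, mul(add(add(Z, Z), Z), SSSZ)))))))))
  [19] S(S(S(S(S(S(S(S(add(SZ, mul(add(add(Z, Z), Z), SSSZ))))))))))
  [20] S(S(S(S(S(S(S(S(S(add(Z, mul(add(add(Z, Z), Z), SSSZ)))))))))))
  [21] S(S(S(S(S(S(S(S(S(mul(add(add(Z, Z), Z), SSSZ))))))))))
  [22] S(S(S(S(S(S(S(S(S(mul(add(Z, Z), SSSZ))))))))))
  [23] S(S(S(S(S(S(S(S(S(mul(Z, SSSZ))))))))))
  [24] S^9(Z)

Term B:
  start: add(SZ, add(SSSZ, Z))
  [1] S(add(Z, add(SSSZ, Z)))
  [2] S(add(SSSZ, Z))
  [3] S(S(add(SSZ, Z)))
  [4] S(S(S(add(SZ, Z))))
  [5] S(S(S(S(add(Z, Z)))))
  [6] S^4(Z)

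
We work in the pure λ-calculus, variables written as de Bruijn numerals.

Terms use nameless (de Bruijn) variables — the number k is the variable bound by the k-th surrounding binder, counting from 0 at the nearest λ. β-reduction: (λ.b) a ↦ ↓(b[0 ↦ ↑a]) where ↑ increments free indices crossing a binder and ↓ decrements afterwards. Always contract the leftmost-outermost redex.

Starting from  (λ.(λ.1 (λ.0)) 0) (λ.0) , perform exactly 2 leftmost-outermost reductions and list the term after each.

Answer: after 2 steps: (λ.0) (λ.0)

Reduction:
  start: (λ.(λ.1 (λ.0)) 0) (λ.0)
  →1  (λ.(λ.0) (λ.0)) (λ.0)
  →2  (λ.0) (λ.0)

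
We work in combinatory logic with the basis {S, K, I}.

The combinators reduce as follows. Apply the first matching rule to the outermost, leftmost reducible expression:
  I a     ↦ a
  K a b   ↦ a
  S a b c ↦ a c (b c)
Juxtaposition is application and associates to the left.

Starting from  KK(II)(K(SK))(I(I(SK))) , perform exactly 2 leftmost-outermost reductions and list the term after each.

  start: KK(II)(K(SK))(I(I(SK)))
  →1  K(K(SK))(I(I(SK)))
  →2  K(SK)

Answer: after 2 steps: K(SK)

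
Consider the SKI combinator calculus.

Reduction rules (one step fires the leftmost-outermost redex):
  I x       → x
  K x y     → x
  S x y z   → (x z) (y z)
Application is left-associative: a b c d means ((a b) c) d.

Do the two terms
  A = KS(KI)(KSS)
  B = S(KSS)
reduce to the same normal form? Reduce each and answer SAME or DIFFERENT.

Answer: SAME — A ⇓ SS, B ⇓ SS

Derivation:
Term A:
  start: KS(KI)(KSS)
  step 1: S(KSS)
  step 2: SS

Term B:
  start: S(KSS)
  step 1: SS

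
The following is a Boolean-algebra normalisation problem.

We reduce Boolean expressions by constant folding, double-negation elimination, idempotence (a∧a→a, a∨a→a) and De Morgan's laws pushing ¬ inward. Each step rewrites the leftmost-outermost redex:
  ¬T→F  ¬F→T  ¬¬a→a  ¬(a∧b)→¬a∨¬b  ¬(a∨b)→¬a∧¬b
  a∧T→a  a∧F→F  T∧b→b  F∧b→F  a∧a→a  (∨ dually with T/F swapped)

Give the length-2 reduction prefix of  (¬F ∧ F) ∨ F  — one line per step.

  start: (¬F ∧ F) ∨ F
  [1] ¬F ∧ F
  [2] F

Answer: after 2 steps: F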